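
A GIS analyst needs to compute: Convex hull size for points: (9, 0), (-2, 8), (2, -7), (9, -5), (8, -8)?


Convex hull vertices (CCW): (-2, 8), (2, -7), (8, -8), (9, -5), (9, 0)
Count = 5

5


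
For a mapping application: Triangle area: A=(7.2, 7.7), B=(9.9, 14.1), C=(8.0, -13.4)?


Area = |x_A(y_B-y_C) + x_B(y_C-y_A) + x_C(y_A-y_B)|/2
= |198 + (-208.89) + (-51.2)|/2
= 62.09/2 = 31.045

31.045


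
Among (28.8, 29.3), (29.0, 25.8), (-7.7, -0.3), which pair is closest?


d(P0,P1) = 3.5057, d(P0,P2) = 46.9937, d(P1,P2) = 45.0344
Closest: P0 and P1

Closest pair: (28.8, 29.3) and (29.0, 25.8), distance = 3.5057


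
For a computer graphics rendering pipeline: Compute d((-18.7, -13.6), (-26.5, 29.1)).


dx=-7.8, dy=42.7
d^2 = (-7.8)^2 + 42.7^2 = 1884.13
d = sqrt(1884.13) = 43.4066

43.4066


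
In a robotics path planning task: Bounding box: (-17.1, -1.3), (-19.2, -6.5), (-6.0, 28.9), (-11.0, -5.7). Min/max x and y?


x range: [-19.2, -6]
y range: [-6.5, 28.9]
Bounding box: (-19.2,-6.5) to (-6,28.9)

(-19.2,-6.5) to (-6,28.9)


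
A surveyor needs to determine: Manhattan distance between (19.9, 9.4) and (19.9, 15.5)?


|19.9-19.9| + |9.4-15.5| = 0 + 6.1 = 6.1

6.1


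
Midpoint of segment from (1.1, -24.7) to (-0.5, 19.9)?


M = ((1.1+(-0.5))/2, ((-24.7)+19.9)/2)
= (0.3, -2.4)

(0.3, -2.4)


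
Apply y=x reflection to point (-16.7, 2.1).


Reflection over y=x: (x,y) -> (y,x)
(-16.7, 2.1) -> (2.1, -16.7)

(2.1, -16.7)


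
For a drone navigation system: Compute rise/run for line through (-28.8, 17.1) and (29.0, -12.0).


slope = (y2-y1)/(x2-x1) = ((-12)-17.1)/(29-(-28.8)) = (-29.1)/57.8 = -0.5035

-0.5035


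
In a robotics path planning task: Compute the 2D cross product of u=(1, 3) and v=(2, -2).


u x v = u_x*v_y - u_y*v_x = 1*(-2) - 3*2
= (-2) - 6 = -8

-8


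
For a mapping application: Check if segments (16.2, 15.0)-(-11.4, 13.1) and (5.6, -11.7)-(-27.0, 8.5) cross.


Cross products: d1=-1084.54, d2=-465.08, d3=716.78, d4=97.32
d1*d2 < 0 and d3*d4 < 0? no

No, they don't intersect


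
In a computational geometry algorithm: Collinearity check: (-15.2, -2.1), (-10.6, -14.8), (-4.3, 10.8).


Cross product: ((-10.6)-(-15.2))*(10.8-(-2.1)) - ((-14.8)-(-2.1))*((-4.3)-(-15.2))
= 197.77

No, not collinear


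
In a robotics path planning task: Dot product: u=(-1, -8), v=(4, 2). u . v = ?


u . v = u_x*v_x + u_y*v_y = (-1)*4 + (-8)*2
= (-4) + (-16) = -20

-20


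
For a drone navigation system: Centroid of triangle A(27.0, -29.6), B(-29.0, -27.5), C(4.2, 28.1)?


Centroid = ((x_A+x_B+x_C)/3, (y_A+y_B+y_C)/3)
= ((27+(-29)+4.2)/3, ((-29.6)+(-27.5)+28.1)/3)
= (0.7333, -9.6667)

(0.7333, -9.6667)


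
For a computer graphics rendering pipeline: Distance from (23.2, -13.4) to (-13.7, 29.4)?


dx=-36.9, dy=42.8
d^2 = (-36.9)^2 + 42.8^2 = 3193.45
d = sqrt(3193.45) = 56.5106

56.5106


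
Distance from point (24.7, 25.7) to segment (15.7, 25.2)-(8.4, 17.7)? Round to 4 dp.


Project P onto AB: t = 0 (clamped to [0,1])
Closest point on segment: (15.7, 25.2)
Distance: 9.0139

9.0139


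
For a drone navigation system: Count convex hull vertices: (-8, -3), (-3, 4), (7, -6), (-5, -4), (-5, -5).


Convex hull vertices (CCW): (-8, -3), (-5, -5), (7, -6), (-3, 4)
Count = 4

4


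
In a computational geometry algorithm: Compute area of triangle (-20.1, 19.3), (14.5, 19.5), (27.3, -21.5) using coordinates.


Area = |x_A(y_B-y_C) + x_B(y_C-y_A) + x_C(y_A-y_B)|/2
= |(-824.1) + (-591.6) + (-5.46)|/2
= 1421.16/2 = 710.58

710.58


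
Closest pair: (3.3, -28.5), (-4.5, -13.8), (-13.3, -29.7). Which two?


d(P0,P1) = 16.6412, d(P0,P2) = 16.6433, d(P1,P2) = 18.1728
Closest: P0 and P1

Closest pair: (3.3, -28.5) and (-4.5, -13.8), distance = 16.6412


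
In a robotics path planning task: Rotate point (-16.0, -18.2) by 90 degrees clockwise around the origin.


90° CW: (x,y) -> (y, -x)
(-16,-18.2) -> (-18.2, 16)

(-18.2, 16)


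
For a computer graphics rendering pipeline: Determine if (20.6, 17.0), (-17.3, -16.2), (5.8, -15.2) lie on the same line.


Cross product: ((-17.3)-20.6)*((-15.2)-17) - ((-16.2)-17)*(5.8-20.6)
= 729.02

No, not collinear


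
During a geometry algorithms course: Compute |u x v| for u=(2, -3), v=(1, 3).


|u x v| = |2*3 - (-3)*1|
= |6 - (-3)| = 9

9


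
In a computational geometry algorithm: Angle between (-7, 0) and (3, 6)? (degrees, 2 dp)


u.v = -21, |u| = sqrt(49) = 7, |v| = sqrt(45) = 6.7082
cos(theta) = u.v/(|u||v|) = -21/sqrt(2205) = -0.447214
theta = acos(-0.447214) = 116.57 degrees

116.57 degrees


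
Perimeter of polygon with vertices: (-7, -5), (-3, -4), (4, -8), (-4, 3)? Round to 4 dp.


Sides: (-7, -5)->(-3, -4): sqrt(17) = 4.123106, (-3, -4)->(4, -8): sqrt(65) = 8.062258, (4, -8)->(-4, 3): sqrt(185) = 13.601471, (-4, 3)->(-7, -5): sqrt(73) = 8.544004
Sum = 34.330839
Perimeter = 34.3308

34.3308


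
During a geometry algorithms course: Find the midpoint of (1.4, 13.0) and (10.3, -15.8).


M = ((1.4+10.3)/2, (13+(-15.8))/2)
= (5.85, -1.4)

(5.85, -1.4)


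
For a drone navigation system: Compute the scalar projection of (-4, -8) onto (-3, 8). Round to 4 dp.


u.v = -52, |v| = sqrt(73) = 8.544
Scalar projection = u.v / |v| = -52 / sqrt(73) = -6.0861

-6.0861


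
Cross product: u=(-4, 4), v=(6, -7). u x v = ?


u x v = u_x*v_y - u_y*v_x = (-4)*(-7) - 4*6
= 28 - 24 = 4

4


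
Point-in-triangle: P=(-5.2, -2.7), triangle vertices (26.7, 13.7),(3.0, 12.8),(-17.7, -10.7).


Cross products: AB x AP = 359.97, BC x BP = 128.15, CA x CP = 50.2
All same sign? yes

Yes, inside


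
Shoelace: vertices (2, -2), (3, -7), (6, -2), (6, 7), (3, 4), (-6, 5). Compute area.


Shoelace sum: (2*(-7) - 3*(-2)) + (3*(-2) - 6*(-7)) + (6*7 - 6*(-2)) + (6*4 - 3*7) + (3*5 - (-6)*4) + ((-6)*(-2) - 2*5)
= 126
Area = |126|/2 = 63

63


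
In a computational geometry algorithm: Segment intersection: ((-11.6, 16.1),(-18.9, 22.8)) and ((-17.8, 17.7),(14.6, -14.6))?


Cross products: d1=148.42, d2=129.71, d3=29.86, d4=48.57
d1*d2 < 0 and d3*d4 < 0? no

No, they don't intersect


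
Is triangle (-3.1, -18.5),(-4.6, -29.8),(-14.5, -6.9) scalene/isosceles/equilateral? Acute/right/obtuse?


Side lengths squared: AB^2=129.94, BC^2=622.42, CA^2=264.52
Sorted: [129.94, 264.52, 622.42]
By sides: Scalene, By angles: Obtuse

Scalene, Obtuse


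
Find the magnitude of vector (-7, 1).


|u| = sqrt((-7)^2 + 1^2) = sqrt(50) = 7.0711

7.0711


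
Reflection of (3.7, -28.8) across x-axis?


Reflection over x-axis: (x,y) -> (x,-y)
(3.7, -28.8) -> (3.7, 28.8)

(3.7, 28.8)


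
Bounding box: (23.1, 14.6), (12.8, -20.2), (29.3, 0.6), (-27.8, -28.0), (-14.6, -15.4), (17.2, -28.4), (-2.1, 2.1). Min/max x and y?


x range: [-27.8, 29.3]
y range: [-28.4, 14.6]
Bounding box: (-27.8,-28.4) to (29.3,14.6)

(-27.8,-28.4) to (29.3,14.6)


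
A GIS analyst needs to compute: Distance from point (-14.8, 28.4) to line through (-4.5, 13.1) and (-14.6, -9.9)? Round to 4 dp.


|cross product| = 391.43
|line direction| = sqrt(631.01) = 25.1199
Distance = 391.43/sqrt(631.01) = 15.5825

15.5825


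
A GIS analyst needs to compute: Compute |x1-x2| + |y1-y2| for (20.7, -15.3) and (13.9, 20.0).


|20.7-13.9| + |(-15.3)-20| = 6.8 + 35.3 = 42.1

42.1


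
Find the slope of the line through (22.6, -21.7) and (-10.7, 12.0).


slope = (y2-y1)/(x2-x1) = (12-(-21.7))/((-10.7)-22.6) = 33.7/(-33.3) = -1.012

-1.012


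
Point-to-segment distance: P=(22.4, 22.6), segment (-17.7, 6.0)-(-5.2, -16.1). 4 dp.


Project P onto AB: t = 0.2085 (clamped to [0,1])
Closest point on segment: (-15.0942, 1.3929)
Distance: 43.0761

43.0761


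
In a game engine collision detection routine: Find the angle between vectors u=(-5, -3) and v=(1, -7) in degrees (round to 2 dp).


u.v = 16, |u| = sqrt(34) = 5.831, |v| = sqrt(50) = 7.0711
cos(theta) = u.v/(|u||v|) = 16/sqrt(1700) = 0.388057
theta = acos(0.388057) = 67.17 degrees

67.17 degrees


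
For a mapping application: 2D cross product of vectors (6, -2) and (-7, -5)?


u x v = u_x*v_y - u_y*v_x = 6*(-5) - (-2)*(-7)
= (-30) - 14 = -44

-44


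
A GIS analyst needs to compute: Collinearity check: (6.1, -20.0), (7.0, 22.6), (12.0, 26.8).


Cross product: (7-6.1)*(26.8-(-20)) - (22.6-(-20))*(12-6.1)
= -209.22

No, not collinear


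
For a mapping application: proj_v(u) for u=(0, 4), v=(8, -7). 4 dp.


u.v = -28, |v| = sqrt(113) = 10.6301
Scalar projection = u.v / |v| = -28 / sqrt(113) = -2.634

-2.634


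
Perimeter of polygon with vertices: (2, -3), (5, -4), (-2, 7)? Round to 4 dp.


Sides: (2, -3)->(5, -4): sqrt(10) = 3.162278, (5, -4)->(-2, 7): sqrt(170) = 13.038405, (-2, 7)->(2, -3): sqrt(116) = 10.77033
Sum = 26.971013
Perimeter = 26.971

26.971


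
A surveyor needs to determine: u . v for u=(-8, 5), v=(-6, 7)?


u . v = u_x*v_x + u_y*v_y = (-8)*(-6) + 5*7
= 48 + 35 = 83

83


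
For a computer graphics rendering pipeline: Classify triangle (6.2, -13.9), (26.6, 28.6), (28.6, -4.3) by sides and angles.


Side lengths squared: AB^2=2222.41, BC^2=1086.41, CA^2=593.92
Sorted: [593.92, 1086.41, 2222.41]
By sides: Scalene, By angles: Obtuse

Scalene, Obtuse


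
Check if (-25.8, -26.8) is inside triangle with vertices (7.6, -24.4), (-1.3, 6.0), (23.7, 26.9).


Cross products: AB x AP = 1036.72, BC x BP = -307.95, CA x CP = -1674.78
All same sign? no

No, outside


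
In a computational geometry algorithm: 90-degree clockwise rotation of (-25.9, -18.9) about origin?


90° CW: (x,y) -> (y, -x)
(-25.9,-18.9) -> (-18.9, 25.9)

(-18.9, 25.9)


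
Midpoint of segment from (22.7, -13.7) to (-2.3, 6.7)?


M = ((22.7+(-2.3))/2, ((-13.7)+6.7)/2)
= (10.2, -3.5)

(10.2, -3.5)


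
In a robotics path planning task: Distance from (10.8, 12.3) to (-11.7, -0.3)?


dx=-22.5, dy=-12.6
d^2 = (-22.5)^2 + (-12.6)^2 = 665.01
d = sqrt(665.01) = 25.7878

25.7878


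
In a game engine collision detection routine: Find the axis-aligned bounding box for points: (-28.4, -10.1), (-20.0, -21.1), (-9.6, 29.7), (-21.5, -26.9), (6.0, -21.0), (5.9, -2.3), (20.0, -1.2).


x range: [-28.4, 20]
y range: [-26.9, 29.7]
Bounding box: (-28.4,-26.9) to (20,29.7)

(-28.4,-26.9) to (20,29.7)


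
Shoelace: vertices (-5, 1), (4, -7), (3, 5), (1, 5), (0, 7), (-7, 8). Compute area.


Shoelace sum: ((-5)*(-7) - 4*1) + (4*5 - 3*(-7)) + (3*5 - 1*5) + (1*7 - 0*5) + (0*8 - (-7)*7) + ((-7)*1 - (-5)*8)
= 171
Area = |171|/2 = 85.5

85.5


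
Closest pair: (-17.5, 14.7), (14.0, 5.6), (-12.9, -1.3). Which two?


d(P0,P1) = 32.7881, d(P0,P2) = 16.6481, d(P1,P2) = 27.7708
Closest: P0 and P2

Closest pair: (-17.5, 14.7) and (-12.9, -1.3), distance = 16.6481


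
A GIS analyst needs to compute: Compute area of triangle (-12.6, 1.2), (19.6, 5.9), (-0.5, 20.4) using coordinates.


Area = |x_A(y_B-y_C) + x_B(y_C-y_A) + x_C(y_A-y_B)|/2
= |182.7 + 376.32 + 2.35|/2
= 561.37/2 = 280.685

280.685


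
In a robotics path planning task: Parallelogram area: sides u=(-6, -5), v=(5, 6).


|u x v| = |(-6)*6 - (-5)*5|
= |(-36) - (-25)| = 11

11


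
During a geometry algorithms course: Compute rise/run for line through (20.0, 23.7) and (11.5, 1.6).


slope = (y2-y1)/(x2-x1) = (1.6-23.7)/(11.5-20) = (-22.1)/(-8.5) = 2.6

2.6


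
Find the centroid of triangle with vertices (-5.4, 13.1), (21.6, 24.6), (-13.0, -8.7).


Centroid = ((x_A+x_B+x_C)/3, (y_A+y_B+y_C)/3)
= (((-5.4)+21.6+(-13))/3, (13.1+24.6+(-8.7))/3)
= (1.0667, 9.6667)

(1.0667, 9.6667)


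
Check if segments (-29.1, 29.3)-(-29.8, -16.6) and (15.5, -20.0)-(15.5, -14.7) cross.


Cross products: d1=236.38, d2=240.09, d3=2081.65, d4=2077.94
d1*d2 < 0 and d3*d4 < 0? no

No, they don't intersect


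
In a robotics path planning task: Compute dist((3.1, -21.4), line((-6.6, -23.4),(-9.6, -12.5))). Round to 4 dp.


|cross product| = 111.73
|line direction| = sqrt(127.81) = 11.3053
Distance = 111.73/sqrt(127.81) = 9.883

9.883


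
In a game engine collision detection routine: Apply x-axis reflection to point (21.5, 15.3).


Reflection over x-axis: (x,y) -> (x,-y)
(21.5, 15.3) -> (21.5, -15.3)

(21.5, -15.3)


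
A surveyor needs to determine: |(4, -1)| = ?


|u| = sqrt(4^2 + (-1)^2) = sqrt(17) = 4.1231

4.1231


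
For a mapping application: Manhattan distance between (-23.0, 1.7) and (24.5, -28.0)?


|(-23)-24.5| + |1.7-(-28)| = 47.5 + 29.7 = 77.2

77.2


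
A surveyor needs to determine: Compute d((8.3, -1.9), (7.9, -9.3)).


dx=-0.4, dy=-7.4
d^2 = (-0.4)^2 + (-7.4)^2 = 54.92
d = sqrt(54.92) = 7.4108

7.4108


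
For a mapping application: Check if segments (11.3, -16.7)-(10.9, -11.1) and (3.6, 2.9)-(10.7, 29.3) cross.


Cross products: d1=-342.44, d2=-292.12, d3=35.28, d4=-15.04
d1*d2 < 0 and d3*d4 < 0? no

No, they don't intersect


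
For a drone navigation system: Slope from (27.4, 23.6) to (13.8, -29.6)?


slope = (y2-y1)/(x2-x1) = ((-29.6)-23.6)/(13.8-27.4) = (-53.2)/(-13.6) = 3.9118

3.9118


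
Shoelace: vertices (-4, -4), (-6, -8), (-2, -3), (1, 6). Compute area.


Shoelace sum: ((-4)*(-8) - (-6)*(-4)) + ((-6)*(-3) - (-2)*(-8)) + ((-2)*6 - 1*(-3)) + (1*(-4) - (-4)*6)
= 21
Area = |21|/2 = 10.5

10.5


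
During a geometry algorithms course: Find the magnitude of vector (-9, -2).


|u| = sqrt((-9)^2 + (-2)^2) = sqrt(85) = 9.2195

9.2195


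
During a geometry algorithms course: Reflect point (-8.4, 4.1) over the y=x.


Reflection over y=x: (x,y) -> (y,x)
(-8.4, 4.1) -> (4.1, -8.4)

(4.1, -8.4)


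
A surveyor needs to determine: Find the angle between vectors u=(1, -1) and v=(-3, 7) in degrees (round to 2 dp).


u.v = -10, |u| = sqrt(2) = 1.4142, |v| = sqrt(58) = 7.6158
cos(theta) = u.v/(|u||v|) = -10/sqrt(116) = -0.928477
theta = acos(-0.928477) = 158.2 degrees

158.2 degrees


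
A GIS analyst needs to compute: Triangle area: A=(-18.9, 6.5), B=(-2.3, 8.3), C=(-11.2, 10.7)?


Area = |x_A(y_B-y_C) + x_B(y_C-y_A) + x_C(y_A-y_B)|/2
= |45.36 + (-9.66) + 20.16|/2
= 55.86/2 = 27.93

27.93


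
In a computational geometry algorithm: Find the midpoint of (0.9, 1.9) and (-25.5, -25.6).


M = ((0.9+(-25.5))/2, (1.9+(-25.6))/2)
= (-12.3, -11.85)

(-12.3, -11.85)


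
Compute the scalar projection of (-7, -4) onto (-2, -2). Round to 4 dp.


u.v = 22, |v| = sqrt(8) = 2.8284
Scalar projection = u.v / |v| = 22 / sqrt(8) = 7.7782

7.7782


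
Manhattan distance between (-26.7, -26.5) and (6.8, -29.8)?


|(-26.7)-6.8| + |(-26.5)-(-29.8)| = 33.5 + 3.3 = 36.8

36.8


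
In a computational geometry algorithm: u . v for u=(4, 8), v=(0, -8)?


u . v = u_x*v_x + u_y*v_y = 4*0 + 8*(-8)
= 0 + (-64) = -64

-64


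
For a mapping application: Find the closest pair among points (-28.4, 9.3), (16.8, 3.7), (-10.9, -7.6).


d(P0,P1) = 45.5456, d(P0,P2) = 24.3282, d(P1,P2) = 29.9162
Closest: P0 and P2

Closest pair: (-28.4, 9.3) and (-10.9, -7.6), distance = 24.3282


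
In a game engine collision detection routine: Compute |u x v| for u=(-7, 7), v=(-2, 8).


|u x v| = |(-7)*8 - 7*(-2)|
= |(-56) - (-14)| = 42

42


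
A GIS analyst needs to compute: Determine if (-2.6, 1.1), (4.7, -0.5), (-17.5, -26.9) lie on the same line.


Cross product: (4.7-(-2.6))*((-26.9)-1.1) - ((-0.5)-1.1)*((-17.5)-(-2.6))
= -228.24

No, not collinear


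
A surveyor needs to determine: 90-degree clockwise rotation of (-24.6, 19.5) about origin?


90° CW: (x,y) -> (y, -x)
(-24.6,19.5) -> (19.5, 24.6)

(19.5, 24.6)


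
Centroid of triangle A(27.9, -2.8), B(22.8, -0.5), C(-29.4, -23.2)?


Centroid = ((x_A+x_B+x_C)/3, (y_A+y_B+y_C)/3)
= ((27.9+22.8+(-29.4))/3, ((-2.8)+(-0.5)+(-23.2))/3)
= (7.1, -8.8333)

(7.1, -8.8333)


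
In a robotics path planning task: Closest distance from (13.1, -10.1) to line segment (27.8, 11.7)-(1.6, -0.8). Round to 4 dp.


Project P onto AB: t = 0.7804 (clamped to [0,1])
Closest point on segment: (7.3534, 1.9449)
Distance: 13.3456

13.3456


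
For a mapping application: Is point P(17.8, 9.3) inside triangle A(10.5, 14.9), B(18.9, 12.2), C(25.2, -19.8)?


Cross products: AB x AP = -27.33, BC x BP = -53.47, CA x CP = -170.99
All same sign? yes

Yes, inside


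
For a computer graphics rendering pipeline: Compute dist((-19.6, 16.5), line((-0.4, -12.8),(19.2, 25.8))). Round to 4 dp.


|cross product| = 1315.4
|line direction| = sqrt(1874.12) = 43.2911
Distance = 1315.4/sqrt(1874.12) = 30.385

30.385


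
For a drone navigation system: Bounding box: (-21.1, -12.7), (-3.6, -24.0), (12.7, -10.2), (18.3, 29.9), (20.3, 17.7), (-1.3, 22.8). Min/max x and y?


x range: [-21.1, 20.3]
y range: [-24, 29.9]
Bounding box: (-21.1,-24) to (20.3,29.9)

(-21.1,-24) to (20.3,29.9)


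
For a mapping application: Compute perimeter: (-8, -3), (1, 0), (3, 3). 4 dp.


Sides: (-8, -3)->(1, 0): sqrt(90) = 9.486833, (1, 0)->(3, 3): sqrt(13) = 3.605551, (3, 3)->(-8, -3): sqrt(157) = 12.529964
Sum = 25.622348
Perimeter = 25.6223

25.6223


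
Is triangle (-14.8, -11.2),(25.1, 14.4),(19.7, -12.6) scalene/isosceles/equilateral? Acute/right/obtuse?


Side lengths squared: AB^2=2247.37, BC^2=758.16, CA^2=1192.21
Sorted: [758.16, 1192.21, 2247.37]
By sides: Scalene, By angles: Obtuse

Scalene, Obtuse


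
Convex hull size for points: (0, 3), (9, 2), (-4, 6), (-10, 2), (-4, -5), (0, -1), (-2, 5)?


Convex hull vertices (CCW): (-10, 2), (-4, -5), (9, 2), (-4, 6)
Count = 4

4


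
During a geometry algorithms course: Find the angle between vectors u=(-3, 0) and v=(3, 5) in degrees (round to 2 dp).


u.v = -9, |u| = sqrt(9) = 3, |v| = sqrt(34) = 5.831
cos(theta) = u.v/(|u||v|) = -9/sqrt(306) = -0.514496
theta = acos(-0.514496) = 120.96 degrees

120.96 degrees


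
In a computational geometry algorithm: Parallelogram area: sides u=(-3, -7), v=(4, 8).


|u x v| = |(-3)*8 - (-7)*4|
= |(-24) - (-28)| = 4

4


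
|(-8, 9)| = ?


|u| = sqrt((-8)^2 + 9^2) = sqrt(145) = 12.0416

12.0416


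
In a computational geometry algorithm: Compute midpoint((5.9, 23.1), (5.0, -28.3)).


M = ((5.9+5)/2, (23.1+(-28.3))/2)
= (5.45, -2.6)

(5.45, -2.6)


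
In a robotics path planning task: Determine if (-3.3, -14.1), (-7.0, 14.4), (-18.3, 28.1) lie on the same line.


Cross product: ((-7)-(-3.3))*(28.1-(-14.1)) - (14.4-(-14.1))*((-18.3)-(-3.3))
= 271.36

No, not collinear


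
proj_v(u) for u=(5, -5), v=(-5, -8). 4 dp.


u.v = 15, |v| = sqrt(89) = 9.434
Scalar projection = u.v / |v| = 15 / sqrt(89) = 1.59

1.59


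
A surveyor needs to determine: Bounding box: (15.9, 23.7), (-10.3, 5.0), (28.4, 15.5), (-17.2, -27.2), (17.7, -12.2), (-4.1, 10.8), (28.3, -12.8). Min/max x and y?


x range: [-17.2, 28.4]
y range: [-27.2, 23.7]
Bounding box: (-17.2,-27.2) to (28.4,23.7)

(-17.2,-27.2) to (28.4,23.7)


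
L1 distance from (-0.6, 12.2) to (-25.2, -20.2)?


|(-0.6)-(-25.2)| + |12.2-(-20.2)| = 24.6 + 32.4 = 57

57


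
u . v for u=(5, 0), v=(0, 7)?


u . v = u_x*v_x + u_y*v_y = 5*0 + 0*7
= 0 + 0 = 0

0


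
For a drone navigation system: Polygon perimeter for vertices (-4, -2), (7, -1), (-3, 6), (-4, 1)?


Sides: (-4, -2)->(7, -1): sqrt(122) = 11.045361, (7, -1)->(-3, 6): sqrt(149) = 12.206556, (-3, 6)->(-4, 1): sqrt(26) = 5.09902, (-4, 1)->(-4, -2): sqrt(9) = 3
Sum = 31.350937
Perimeter = 31.3509

31.3509


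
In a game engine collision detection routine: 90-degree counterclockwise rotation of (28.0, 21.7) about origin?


90° CCW: (x,y) -> (-y, x)
(28,21.7) -> (-21.7, 28)

(-21.7, 28)


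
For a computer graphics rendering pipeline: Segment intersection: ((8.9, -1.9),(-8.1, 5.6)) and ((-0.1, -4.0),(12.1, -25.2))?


Cross products: d1=216.42, d2=-52.48, d3=103.2, d4=372.1
d1*d2 < 0 and d3*d4 < 0? no

No, they don't intersect


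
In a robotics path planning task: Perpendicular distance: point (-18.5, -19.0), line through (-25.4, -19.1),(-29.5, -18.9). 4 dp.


|cross product| = 1.79
|line direction| = sqrt(16.85) = 4.1049
Distance = 1.79/sqrt(16.85) = 0.4361

0.4361


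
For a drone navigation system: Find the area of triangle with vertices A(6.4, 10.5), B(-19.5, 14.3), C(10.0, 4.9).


Area = |x_A(y_B-y_C) + x_B(y_C-y_A) + x_C(y_A-y_B)|/2
= |60.16 + 109.2 + (-38)|/2
= 131.36/2 = 65.68

65.68


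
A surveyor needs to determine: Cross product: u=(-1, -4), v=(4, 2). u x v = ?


u x v = u_x*v_y - u_y*v_x = (-1)*2 - (-4)*4
= (-2) - (-16) = 14

14


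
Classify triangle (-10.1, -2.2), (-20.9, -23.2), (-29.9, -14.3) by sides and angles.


Side lengths squared: AB^2=557.64, BC^2=160.21, CA^2=538.45
Sorted: [160.21, 538.45, 557.64]
By sides: Scalene, By angles: Acute

Scalene, Acute


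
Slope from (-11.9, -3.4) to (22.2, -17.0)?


slope = (y2-y1)/(x2-x1) = ((-17)-(-3.4))/(22.2-(-11.9)) = (-13.6)/34.1 = -0.3988

-0.3988


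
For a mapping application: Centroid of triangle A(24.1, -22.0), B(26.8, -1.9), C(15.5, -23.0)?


Centroid = ((x_A+x_B+x_C)/3, (y_A+y_B+y_C)/3)
= ((24.1+26.8+15.5)/3, ((-22)+(-1.9)+(-23))/3)
= (22.1333, -15.6333)

(22.1333, -15.6333)


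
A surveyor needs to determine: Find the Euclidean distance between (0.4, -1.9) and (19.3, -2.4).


dx=18.9, dy=-0.5
d^2 = 18.9^2 + (-0.5)^2 = 357.46
d = sqrt(357.46) = 18.9066

18.9066


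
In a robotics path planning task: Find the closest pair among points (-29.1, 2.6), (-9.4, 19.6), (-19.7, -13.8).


d(P0,P1) = 26.021, d(P0,P2) = 18.9029, d(P1,P2) = 34.9521
Closest: P0 and P2

Closest pair: (-29.1, 2.6) and (-19.7, -13.8), distance = 18.9029


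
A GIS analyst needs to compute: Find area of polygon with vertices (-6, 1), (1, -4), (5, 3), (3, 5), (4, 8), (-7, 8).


Shoelace sum: ((-6)*(-4) - 1*1) + (1*3 - 5*(-4)) + (5*5 - 3*3) + (3*8 - 4*5) + (4*8 - (-7)*8) + ((-7)*1 - (-6)*8)
= 195
Area = |195|/2 = 97.5

97.5


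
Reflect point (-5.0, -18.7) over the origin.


Reflection over origin: (x,y) -> (-x,-y)
(-5, -18.7) -> (5, 18.7)

(5, 18.7)


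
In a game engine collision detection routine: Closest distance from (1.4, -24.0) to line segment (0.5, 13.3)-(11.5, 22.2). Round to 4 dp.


Project P onto AB: t = 0 (clamped to [0,1])
Closest point on segment: (0.5, 13.3)
Distance: 37.3109

37.3109


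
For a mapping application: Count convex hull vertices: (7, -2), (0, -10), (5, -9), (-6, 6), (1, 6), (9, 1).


Convex hull vertices (CCW): (-6, 6), (0, -10), (5, -9), (9, 1), (1, 6)
Count = 5

5


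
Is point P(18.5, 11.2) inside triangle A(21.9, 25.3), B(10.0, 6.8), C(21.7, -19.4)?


Cross products: AB x AP = 104.89, BC x BP = 274.18, CA x CP = 149.16
All same sign? yes

Yes, inside


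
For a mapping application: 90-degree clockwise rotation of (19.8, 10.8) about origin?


90° CW: (x,y) -> (y, -x)
(19.8,10.8) -> (10.8, -19.8)

(10.8, -19.8)


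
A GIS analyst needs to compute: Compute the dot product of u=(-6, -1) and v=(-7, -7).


u . v = u_x*v_x + u_y*v_y = (-6)*(-7) + (-1)*(-7)
= 42 + 7 = 49

49


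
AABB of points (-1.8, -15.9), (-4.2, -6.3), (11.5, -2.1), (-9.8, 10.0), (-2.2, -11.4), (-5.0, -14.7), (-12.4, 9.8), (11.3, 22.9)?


x range: [-12.4, 11.5]
y range: [-15.9, 22.9]
Bounding box: (-12.4,-15.9) to (11.5,22.9)

(-12.4,-15.9) to (11.5,22.9)


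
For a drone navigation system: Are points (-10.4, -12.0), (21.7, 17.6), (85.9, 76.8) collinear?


Cross product: (21.7-(-10.4))*(76.8-(-12)) - (17.6-(-12))*(85.9-(-10.4))
= 0

Yes, collinear


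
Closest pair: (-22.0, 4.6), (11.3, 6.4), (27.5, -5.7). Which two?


d(P0,P1) = 33.3486, d(P0,P2) = 50.5603, d(P1,P2) = 20.22
Closest: P1 and P2

Closest pair: (11.3, 6.4) and (27.5, -5.7), distance = 20.22


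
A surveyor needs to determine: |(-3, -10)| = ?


|u| = sqrt((-3)^2 + (-10)^2) = sqrt(109) = 10.4403

10.4403


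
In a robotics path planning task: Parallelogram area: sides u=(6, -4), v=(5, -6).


|u x v| = |6*(-6) - (-4)*5|
= |(-36) - (-20)| = 16

16


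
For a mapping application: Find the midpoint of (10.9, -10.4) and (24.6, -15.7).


M = ((10.9+24.6)/2, ((-10.4)+(-15.7))/2)
= (17.75, -13.05)

(17.75, -13.05)


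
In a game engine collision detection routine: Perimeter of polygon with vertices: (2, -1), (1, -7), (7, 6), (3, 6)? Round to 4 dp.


Sides: (2, -1)->(1, -7): sqrt(37) = 6.082763, (1, -7)->(7, 6): sqrt(205) = 14.317821, (7, 6)->(3, 6): sqrt(16) = 4, (3, 6)->(2, -1): sqrt(50) = 7.071068
Sum = 31.471652
Perimeter = 31.4717

31.4717


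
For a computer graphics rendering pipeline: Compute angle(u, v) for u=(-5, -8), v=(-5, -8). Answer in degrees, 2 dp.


u.v = 89, |u| = sqrt(89) = 9.434, |v| = sqrt(89) = 9.434
cos(theta) = u.v/(|u||v|) = 89/sqrt(7921) = 1
theta = acos(1) = 0 degrees

0 degrees


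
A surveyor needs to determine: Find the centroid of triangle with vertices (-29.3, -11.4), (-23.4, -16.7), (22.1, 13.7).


Centroid = ((x_A+x_B+x_C)/3, (y_A+y_B+y_C)/3)
= (((-29.3)+(-23.4)+22.1)/3, ((-11.4)+(-16.7)+13.7)/3)
= (-10.2, -4.8)

(-10.2, -4.8)


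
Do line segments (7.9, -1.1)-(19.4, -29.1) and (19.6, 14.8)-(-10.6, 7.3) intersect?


Cross products: d1=392.43, d2=1324.28, d3=510.45, d4=-421.4
d1*d2 < 0 and d3*d4 < 0? no

No, they don't intersect


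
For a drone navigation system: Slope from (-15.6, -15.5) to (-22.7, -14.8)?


slope = (y2-y1)/(x2-x1) = ((-14.8)-(-15.5))/((-22.7)-(-15.6)) = 0.7/(-7.1) = -0.0986

-0.0986


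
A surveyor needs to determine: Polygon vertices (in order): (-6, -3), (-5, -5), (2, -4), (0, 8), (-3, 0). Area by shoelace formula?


Shoelace sum: ((-6)*(-5) - (-5)*(-3)) + ((-5)*(-4) - 2*(-5)) + (2*8 - 0*(-4)) + (0*0 - (-3)*8) + ((-3)*(-3) - (-6)*0)
= 94
Area = |94|/2 = 47

47


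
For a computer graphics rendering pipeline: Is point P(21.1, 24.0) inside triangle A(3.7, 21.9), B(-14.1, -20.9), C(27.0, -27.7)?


Cross products: AB x AP = 707.34, BC x BP = 2084.75, CA x CP = -911.97
All same sign? no

No, outside


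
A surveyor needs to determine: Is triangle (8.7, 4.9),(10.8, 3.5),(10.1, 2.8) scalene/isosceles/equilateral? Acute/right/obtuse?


Side lengths squared: AB^2=6.37, BC^2=0.98, CA^2=6.37
Sorted: [0.98, 6.37, 6.37]
By sides: Isosceles, By angles: Acute

Isosceles, Acute


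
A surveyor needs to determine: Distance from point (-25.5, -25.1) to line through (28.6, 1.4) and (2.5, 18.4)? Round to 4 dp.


|cross product| = 1611.35
|line direction| = sqrt(970.21) = 31.1482
Distance = 1611.35/sqrt(970.21) = 51.7317

51.7317


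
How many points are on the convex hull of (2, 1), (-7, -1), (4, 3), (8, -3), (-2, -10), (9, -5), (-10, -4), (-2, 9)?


Convex hull vertices (CCW): (-10, -4), (-2, -10), (9, -5), (8, -3), (4, 3), (-2, 9)
Count = 6

6


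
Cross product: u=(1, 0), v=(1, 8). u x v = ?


u x v = u_x*v_y - u_y*v_x = 1*8 - 0*1
= 8 - 0 = 8

8


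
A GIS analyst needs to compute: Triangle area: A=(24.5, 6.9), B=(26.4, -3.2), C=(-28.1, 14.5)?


Area = |x_A(y_B-y_C) + x_B(y_C-y_A) + x_C(y_A-y_B)|/2
= |(-433.65) + 200.64 + (-283.81)|/2
= 516.82/2 = 258.41

258.41


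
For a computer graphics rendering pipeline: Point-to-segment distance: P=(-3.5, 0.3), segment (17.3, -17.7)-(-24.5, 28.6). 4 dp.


Project P onto AB: t = 0.4376 (clamped to [0,1])
Closest point on segment: (-0.9935, 2.5629)
Distance: 3.3769

3.3769


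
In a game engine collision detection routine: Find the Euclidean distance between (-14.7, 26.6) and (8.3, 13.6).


dx=23, dy=-13
d^2 = 23^2 + (-13)^2 = 698
d = sqrt(698) = 26.4197

26.4197


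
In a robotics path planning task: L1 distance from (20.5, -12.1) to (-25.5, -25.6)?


|20.5-(-25.5)| + |(-12.1)-(-25.6)| = 46 + 13.5 = 59.5

59.5


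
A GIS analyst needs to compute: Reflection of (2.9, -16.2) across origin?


Reflection over origin: (x,y) -> (-x,-y)
(2.9, -16.2) -> (-2.9, 16.2)

(-2.9, 16.2)


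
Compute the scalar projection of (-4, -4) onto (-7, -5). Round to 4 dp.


u.v = 48, |v| = sqrt(74) = 8.6023
Scalar projection = u.v / |v| = 48 / sqrt(74) = 5.5799

5.5799


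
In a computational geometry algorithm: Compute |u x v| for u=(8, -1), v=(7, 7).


|u x v| = |8*7 - (-1)*7|
= |56 - (-7)| = 63

63


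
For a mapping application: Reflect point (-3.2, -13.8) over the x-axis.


Reflection over x-axis: (x,y) -> (x,-y)
(-3.2, -13.8) -> (-3.2, 13.8)

(-3.2, 13.8)


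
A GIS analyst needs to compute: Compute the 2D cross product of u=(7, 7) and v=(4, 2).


u x v = u_x*v_y - u_y*v_x = 7*2 - 7*4
= 14 - 28 = -14

-14


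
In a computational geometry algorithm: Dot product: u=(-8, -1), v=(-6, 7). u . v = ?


u . v = u_x*v_x + u_y*v_y = (-8)*(-6) + (-1)*7
= 48 + (-7) = 41

41


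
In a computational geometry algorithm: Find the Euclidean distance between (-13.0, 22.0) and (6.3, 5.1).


dx=19.3, dy=-16.9
d^2 = 19.3^2 + (-16.9)^2 = 658.1
d = sqrt(658.1) = 25.6535

25.6535


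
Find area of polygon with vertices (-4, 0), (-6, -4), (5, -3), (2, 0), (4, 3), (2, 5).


Shoelace sum: ((-4)*(-4) - (-6)*0) + ((-6)*(-3) - 5*(-4)) + (5*0 - 2*(-3)) + (2*3 - 4*0) + (4*5 - 2*3) + (2*0 - (-4)*5)
= 100
Area = |100|/2 = 50

50


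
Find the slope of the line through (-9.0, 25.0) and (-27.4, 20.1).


slope = (y2-y1)/(x2-x1) = (20.1-25)/((-27.4)-(-9)) = (-4.9)/(-18.4) = 0.2663

0.2663


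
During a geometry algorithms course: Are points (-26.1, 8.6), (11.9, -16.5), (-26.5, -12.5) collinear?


Cross product: (11.9-(-26.1))*((-12.5)-8.6) - ((-16.5)-8.6)*((-26.5)-(-26.1))
= -811.84

No, not collinear


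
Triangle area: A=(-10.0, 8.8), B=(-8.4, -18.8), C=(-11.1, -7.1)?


Area = |x_A(y_B-y_C) + x_B(y_C-y_A) + x_C(y_A-y_B)|/2
= |117 + 133.56 + (-306.36)|/2
= 55.8/2 = 27.9

27.9


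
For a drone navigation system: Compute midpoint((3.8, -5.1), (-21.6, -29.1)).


M = ((3.8+(-21.6))/2, ((-5.1)+(-29.1))/2)
= (-8.9, -17.1)

(-8.9, -17.1)


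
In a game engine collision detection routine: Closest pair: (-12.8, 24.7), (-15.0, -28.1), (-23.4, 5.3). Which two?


d(P0,P1) = 52.8458, d(P0,P2) = 22.107, d(P1,P2) = 34.4401
Closest: P0 and P2

Closest pair: (-12.8, 24.7) and (-23.4, 5.3), distance = 22.107


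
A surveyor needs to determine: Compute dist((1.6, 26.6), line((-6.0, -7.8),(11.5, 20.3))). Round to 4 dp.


|cross product| = 388.44
|line direction| = sqrt(1095.86) = 33.1038
Distance = 388.44/sqrt(1095.86) = 11.734

11.734


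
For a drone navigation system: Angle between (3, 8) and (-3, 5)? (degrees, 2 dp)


u.v = 31, |u| = sqrt(73) = 8.544, |v| = sqrt(34) = 5.831
cos(theta) = u.v/(|u||v|) = 31/sqrt(2482) = 0.622244
theta = acos(0.622244) = 51.52 degrees

51.52 degrees


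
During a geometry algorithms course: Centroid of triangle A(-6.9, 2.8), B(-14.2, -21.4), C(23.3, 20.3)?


Centroid = ((x_A+x_B+x_C)/3, (y_A+y_B+y_C)/3)
= (((-6.9)+(-14.2)+23.3)/3, (2.8+(-21.4)+20.3)/3)
= (0.7333, 0.5667)

(0.7333, 0.5667)


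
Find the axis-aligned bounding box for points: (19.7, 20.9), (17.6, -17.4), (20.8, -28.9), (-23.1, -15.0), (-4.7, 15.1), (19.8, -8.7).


x range: [-23.1, 20.8]
y range: [-28.9, 20.9]
Bounding box: (-23.1,-28.9) to (20.8,20.9)

(-23.1,-28.9) to (20.8,20.9)


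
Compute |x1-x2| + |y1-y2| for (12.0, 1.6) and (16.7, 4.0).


|12-16.7| + |1.6-4| = 4.7 + 2.4 = 7.1

7.1


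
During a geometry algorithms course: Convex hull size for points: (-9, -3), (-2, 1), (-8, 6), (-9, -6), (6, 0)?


Convex hull vertices (CCW): (-9, -6), (6, 0), (-8, 6), (-9, -3)
Count = 4

4


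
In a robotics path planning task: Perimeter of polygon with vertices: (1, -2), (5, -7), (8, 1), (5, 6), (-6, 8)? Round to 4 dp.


Sides: (1, -2)->(5, -7): sqrt(41) = 6.403124, (5, -7)->(8, 1): sqrt(73) = 8.544004, (8, 1)->(5, 6): sqrt(34) = 5.830952, (5, 6)->(-6, 8): sqrt(125) = 11.18034, (-6, 8)->(1, -2): sqrt(149) = 12.206556
Sum = 44.164976
Perimeter = 44.165

44.165


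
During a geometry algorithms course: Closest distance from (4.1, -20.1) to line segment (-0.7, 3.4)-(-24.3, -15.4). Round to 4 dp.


Project P onto AB: t = 0.3609 (clamped to [0,1])
Closest point on segment: (-9.2161, -3.384)
Distance: 21.3715

21.3715


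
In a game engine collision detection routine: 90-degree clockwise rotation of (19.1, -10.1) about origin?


90° CW: (x,y) -> (y, -x)
(19.1,-10.1) -> (-10.1, -19.1)

(-10.1, -19.1)


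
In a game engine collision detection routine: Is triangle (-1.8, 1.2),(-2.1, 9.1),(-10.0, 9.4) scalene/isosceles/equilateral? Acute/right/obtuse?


Side lengths squared: AB^2=62.5, BC^2=62.5, CA^2=134.48
Sorted: [62.5, 62.5, 134.48]
By sides: Isosceles, By angles: Obtuse

Isosceles, Obtuse


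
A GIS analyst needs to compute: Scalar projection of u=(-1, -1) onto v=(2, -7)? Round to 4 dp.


u.v = 5, |v| = sqrt(53) = 7.2801
Scalar projection = u.v / |v| = 5 / sqrt(53) = 0.6868

0.6868


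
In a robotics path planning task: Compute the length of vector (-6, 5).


|u| = sqrt((-6)^2 + 5^2) = sqrt(61) = 7.8102

7.8102


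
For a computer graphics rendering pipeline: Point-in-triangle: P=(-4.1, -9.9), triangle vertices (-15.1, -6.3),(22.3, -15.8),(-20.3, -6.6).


Cross products: AB x AP = -30.14, BC x BP = -8.46, CA x CP = -22.02
All same sign? yes

Yes, inside


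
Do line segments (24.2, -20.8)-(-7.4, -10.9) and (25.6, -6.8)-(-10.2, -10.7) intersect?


Cross products: d1=495.74, d2=18.08, d3=-456.26, d4=21.4
d1*d2 < 0 and d3*d4 < 0? no

No, they don't intersect


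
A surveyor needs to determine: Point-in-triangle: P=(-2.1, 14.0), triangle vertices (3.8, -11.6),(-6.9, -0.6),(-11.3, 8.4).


Cross products: AB x AP = -209.02, BC x BP = -107.44, CA x CP = 268.56
All same sign? no

No, outside


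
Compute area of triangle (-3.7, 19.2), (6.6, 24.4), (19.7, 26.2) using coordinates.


Area = |x_A(y_B-y_C) + x_B(y_C-y_A) + x_C(y_A-y_B)|/2
= |6.66 + 46.2 + (-102.44)|/2
= 49.58/2 = 24.79

24.79


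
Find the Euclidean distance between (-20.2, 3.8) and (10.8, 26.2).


dx=31, dy=22.4
d^2 = 31^2 + 22.4^2 = 1462.76
d = sqrt(1462.76) = 38.246

38.246


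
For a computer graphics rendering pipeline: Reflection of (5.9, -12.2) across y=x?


Reflection over y=x: (x,y) -> (y,x)
(5.9, -12.2) -> (-12.2, 5.9)

(-12.2, 5.9)


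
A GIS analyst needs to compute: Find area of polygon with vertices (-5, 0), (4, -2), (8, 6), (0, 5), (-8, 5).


Shoelace sum: ((-5)*(-2) - 4*0) + (4*6 - 8*(-2)) + (8*5 - 0*6) + (0*5 - (-8)*5) + ((-8)*0 - (-5)*5)
= 155
Area = |155|/2 = 77.5

77.5


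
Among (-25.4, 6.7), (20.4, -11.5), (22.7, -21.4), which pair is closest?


d(P0,P1) = 49.2837, d(P0,P2) = 55.7066, d(P1,P2) = 10.1637
Closest: P1 and P2

Closest pair: (20.4, -11.5) and (22.7, -21.4), distance = 10.1637


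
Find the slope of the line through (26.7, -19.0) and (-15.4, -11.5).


slope = (y2-y1)/(x2-x1) = ((-11.5)-(-19))/((-15.4)-26.7) = 7.5/(-42.1) = -0.1781

-0.1781


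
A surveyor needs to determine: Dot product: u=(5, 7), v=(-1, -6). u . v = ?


u . v = u_x*v_x + u_y*v_y = 5*(-1) + 7*(-6)
= (-5) + (-42) = -47

-47


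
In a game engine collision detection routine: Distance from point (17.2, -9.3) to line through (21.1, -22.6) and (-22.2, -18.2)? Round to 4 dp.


|cross product| = 558.73
|line direction| = sqrt(1894.25) = 43.523
Distance = 558.73/sqrt(1894.25) = 12.8376

12.8376


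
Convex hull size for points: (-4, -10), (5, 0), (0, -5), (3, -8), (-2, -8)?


Convex hull vertices (CCW): (-4, -10), (3, -8), (5, 0), (0, -5)
Count = 4

4


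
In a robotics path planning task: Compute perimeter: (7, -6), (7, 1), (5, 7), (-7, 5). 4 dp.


Sides: (7, -6)->(7, 1): sqrt(49) = 7, (7, 1)->(5, 7): sqrt(40) = 6.324555, (5, 7)->(-7, 5): sqrt(148) = 12.165525, (-7, 5)->(7, -6): sqrt(317) = 17.804494
Sum = 43.294574
Perimeter = 43.2946

43.2946


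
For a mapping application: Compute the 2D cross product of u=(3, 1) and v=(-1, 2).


u x v = u_x*v_y - u_y*v_x = 3*2 - 1*(-1)
= 6 - (-1) = 7

7


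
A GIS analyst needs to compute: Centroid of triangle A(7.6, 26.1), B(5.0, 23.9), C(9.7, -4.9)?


Centroid = ((x_A+x_B+x_C)/3, (y_A+y_B+y_C)/3)
= ((7.6+5+9.7)/3, (26.1+23.9+(-4.9))/3)
= (7.4333, 15.0333)

(7.4333, 15.0333)


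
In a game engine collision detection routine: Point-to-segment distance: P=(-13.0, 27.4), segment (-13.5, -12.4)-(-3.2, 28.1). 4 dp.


Project P onto AB: t = 0.926 (clamped to [0,1])
Closest point on segment: (-3.9626, 25.1016)
Distance: 9.3251

9.3251


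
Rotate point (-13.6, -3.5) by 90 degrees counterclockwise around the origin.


90° CCW: (x,y) -> (-y, x)
(-13.6,-3.5) -> (3.5, -13.6)

(3.5, -13.6)


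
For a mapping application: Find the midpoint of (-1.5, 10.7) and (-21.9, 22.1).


M = (((-1.5)+(-21.9))/2, (10.7+22.1)/2)
= (-11.7, 16.4)

(-11.7, 16.4)


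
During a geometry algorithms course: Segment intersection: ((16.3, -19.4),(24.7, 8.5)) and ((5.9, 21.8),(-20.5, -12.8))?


Cross products: d1=1447.52, d2=1001.6, d3=636.24, d4=1082.16
d1*d2 < 0 and d3*d4 < 0? no

No, they don't intersect


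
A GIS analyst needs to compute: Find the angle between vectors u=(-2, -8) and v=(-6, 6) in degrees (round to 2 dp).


u.v = -36, |u| = sqrt(68) = 8.2462, |v| = sqrt(72) = 8.4853
cos(theta) = u.v/(|u||v|) = -36/sqrt(4896) = -0.514496
theta = acos(-0.514496) = 120.96 degrees

120.96 degrees


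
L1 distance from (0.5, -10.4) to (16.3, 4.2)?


|0.5-16.3| + |(-10.4)-4.2| = 15.8 + 14.6 = 30.4

30.4


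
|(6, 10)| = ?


|u| = sqrt(6^2 + 10^2) = sqrt(136) = 11.6619

11.6619


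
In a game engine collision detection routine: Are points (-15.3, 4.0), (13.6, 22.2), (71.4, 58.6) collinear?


Cross product: (13.6-(-15.3))*(58.6-4) - (22.2-4)*(71.4-(-15.3))
= 0

Yes, collinear


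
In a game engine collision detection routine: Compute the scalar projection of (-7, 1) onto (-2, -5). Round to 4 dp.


u.v = 9, |v| = sqrt(29) = 5.3852
Scalar projection = u.v / |v| = 9 / sqrt(29) = 1.6713

1.6713


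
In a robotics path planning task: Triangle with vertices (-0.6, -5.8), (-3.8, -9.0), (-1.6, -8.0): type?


Side lengths squared: AB^2=20.48, BC^2=5.84, CA^2=5.84
Sorted: [5.84, 5.84, 20.48]
By sides: Isosceles, By angles: Obtuse

Isosceles, Obtuse


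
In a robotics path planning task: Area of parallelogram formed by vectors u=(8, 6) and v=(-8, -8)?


|u x v| = |8*(-8) - 6*(-8)|
= |(-64) - (-48)| = 16

16


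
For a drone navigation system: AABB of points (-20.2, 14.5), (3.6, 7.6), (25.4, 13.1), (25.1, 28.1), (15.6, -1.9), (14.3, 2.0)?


x range: [-20.2, 25.4]
y range: [-1.9, 28.1]
Bounding box: (-20.2,-1.9) to (25.4,28.1)

(-20.2,-1.9) to (25.4,28.1)


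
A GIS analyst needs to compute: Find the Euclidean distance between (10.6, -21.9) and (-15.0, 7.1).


dx=-25.6, dy=29
d^2 = (-25.6)^2 + 29^2 = 1496.36
d = sqrt(1496.36) = 38.6828

38.6828


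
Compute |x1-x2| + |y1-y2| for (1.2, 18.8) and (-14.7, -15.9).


|1.2-(-14.7)| + |18.8-(-15.9)| = 15.9 + 34.7 = 50.6

50.6


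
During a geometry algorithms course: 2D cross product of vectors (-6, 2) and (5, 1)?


u x v = u_x*v_y - u_y*v_x = (-6)*1 - 2*5
= (-6) - 10 = -16

-16


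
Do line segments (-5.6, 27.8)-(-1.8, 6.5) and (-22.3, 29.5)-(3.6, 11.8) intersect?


Cross products: d1=251.56, d2=-232.85, d3=-349.25, d4=135.16
d1*d2 < 0 and d3*d4 < 0? yes

Yes, they intersect


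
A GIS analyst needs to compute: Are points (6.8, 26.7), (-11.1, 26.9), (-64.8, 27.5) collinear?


Cross product: ((-11.1)-6.8)*(27.5-26.7) - (26.9-26.7)*((-64.8)-6.8)
= 0

Yes, collinear


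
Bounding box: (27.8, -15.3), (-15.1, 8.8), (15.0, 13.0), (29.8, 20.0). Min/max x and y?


x range: [-15.1, 29.8]
y range: [-15.3, 20]
Bounding box: (-15.1,-15.3) to (29.8,20)

(-15.1,-15.3) to (29.8,20)
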